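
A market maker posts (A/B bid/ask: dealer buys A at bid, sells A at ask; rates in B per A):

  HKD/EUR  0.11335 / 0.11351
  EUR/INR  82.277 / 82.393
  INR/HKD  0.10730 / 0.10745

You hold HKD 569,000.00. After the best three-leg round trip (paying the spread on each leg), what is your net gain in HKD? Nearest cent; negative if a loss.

Best loop HKD → EUR → INR → HKD:
HKD 569,000.00 × 0.11335 (sell HKD at bid) = EUR 64,496.15
EUR 64,496.15 × 82.277 (sell EUR at bid) = INR 5,306,549.73
INR 5,306,549.73 × 0.10730 (sell INR at bid) = HKD 569,392.79

Net profit: HKD 392.79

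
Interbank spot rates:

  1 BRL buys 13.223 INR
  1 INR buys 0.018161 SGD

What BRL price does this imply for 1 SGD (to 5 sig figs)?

SGD/BRL = 4.1642

1 SGD ÷ 0.018161 = 55.063 INR
55.063 INR ÷ 13.223 = 4.16419 BRL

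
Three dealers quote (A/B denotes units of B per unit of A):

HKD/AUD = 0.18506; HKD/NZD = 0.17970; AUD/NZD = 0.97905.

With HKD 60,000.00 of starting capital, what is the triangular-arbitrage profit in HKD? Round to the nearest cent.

Profit: HKD 495.16

Profitable loop is HKD → AUD → NZD → HKD:
HKD 60,000.00 × 0.18506 = AUD 11,103.60
AUD 11,103.60 × 0.97905 = NZD 10,870.98
NZD 10,870.98 ÷ 0.17970 = HKD 60,495.16
Profit = HKD 60,495.16 − HKD 60,000.00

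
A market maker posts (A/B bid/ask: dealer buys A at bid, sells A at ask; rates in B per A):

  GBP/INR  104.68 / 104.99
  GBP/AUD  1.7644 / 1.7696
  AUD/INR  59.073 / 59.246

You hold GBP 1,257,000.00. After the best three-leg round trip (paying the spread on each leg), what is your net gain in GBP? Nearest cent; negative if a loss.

Best loop GBP → INR → AUD → GBP:
GBP 1,257,000.00 × 104.68 (sell GBP at bid) = INR 131,582,760.00
INR 131,582,760.00 ÷ 59.246 (buy AUD at ask) = AUD 2,220,956.01
AUD 2,220,956.01 ÷ 1.7696 (buy GBP at ask) = GBP 1,255,061.04

Net result: GBP -1,938.96 (no profitable arbitrage after spreads)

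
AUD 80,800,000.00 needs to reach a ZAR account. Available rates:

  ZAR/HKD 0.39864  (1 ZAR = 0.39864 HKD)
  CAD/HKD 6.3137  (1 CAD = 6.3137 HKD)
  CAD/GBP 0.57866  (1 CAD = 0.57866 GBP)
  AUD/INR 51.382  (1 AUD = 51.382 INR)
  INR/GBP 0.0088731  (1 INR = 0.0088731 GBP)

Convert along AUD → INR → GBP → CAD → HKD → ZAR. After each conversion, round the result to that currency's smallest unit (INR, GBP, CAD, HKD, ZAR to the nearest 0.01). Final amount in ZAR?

AUD 80,800,000.00 × 51.382 = INR 4,151,665,600.00
INR 4,151,665,600.00 × 0.0088731 = GBP 36,838,144.04
GBP 36,838,144.04 ÷ 0.57866 = CAD 63,661,120.59
CAD 63,661,120.59 × 6.3137 = HKD 401,937,217.07
HKD 401,937,217.07 ÷ 0.39864 = ZAR 1,008,271,164.63

ZAR 1,008,271,164.63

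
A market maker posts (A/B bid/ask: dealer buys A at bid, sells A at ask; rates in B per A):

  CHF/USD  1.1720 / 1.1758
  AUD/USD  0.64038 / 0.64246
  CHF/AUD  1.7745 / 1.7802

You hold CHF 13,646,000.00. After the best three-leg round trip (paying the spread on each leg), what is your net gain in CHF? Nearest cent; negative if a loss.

Best loop CHF → USD → AUD → CHF:
CHF 13,646,000.00 × 1.1720 (sell CHF at bid) = USD 15,993,112.00
USD 15,993,112.00 ÷ 0.64246 (buy AUD at ask) = AUD 24,893,552.91
AUD 24,893,552.91 ÷ 1.7802 (buy CHF at ask) = CHF 13,983,570.89

Net profit: CHF 337,570.89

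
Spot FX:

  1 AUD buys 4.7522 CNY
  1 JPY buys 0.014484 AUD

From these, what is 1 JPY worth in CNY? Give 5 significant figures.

JPY/CNY = 0.068831

1 JPY × 0.014484 = 0.014484 AUD
0.014484 AUD × 4.7522 = 0.0688309 CNY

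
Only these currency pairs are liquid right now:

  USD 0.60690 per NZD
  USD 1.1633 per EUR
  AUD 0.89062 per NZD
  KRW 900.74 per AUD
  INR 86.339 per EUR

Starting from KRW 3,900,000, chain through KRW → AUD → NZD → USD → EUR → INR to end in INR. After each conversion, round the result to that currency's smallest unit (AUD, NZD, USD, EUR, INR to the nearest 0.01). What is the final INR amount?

KRW 3,900,000 ÷ 900.74 = AUD 4,329.77
AUD 4,329.77 ÷ 0.89062 = NZD 4,861.52
NZD 4,861.52 × 0.60690 = USD 2,950.46
USD 2,950.46 ÷ 1.1633 = EUR 2,536.28
EUR 2,536.28 × 86.339 = INR 218,979.88

INR 218,979.88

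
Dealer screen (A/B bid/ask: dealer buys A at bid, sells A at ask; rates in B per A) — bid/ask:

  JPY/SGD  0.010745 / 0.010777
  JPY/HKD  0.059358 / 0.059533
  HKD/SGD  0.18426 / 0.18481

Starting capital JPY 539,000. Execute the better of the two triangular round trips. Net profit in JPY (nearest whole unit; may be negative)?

Best loop JPY → HKD → SGD → JPY:
JPY 539,000 × 0.059358 (sell JPY at bid) = HKD 31,993.96
HKD 31,993.96 × 0.18426 (sell HKD at bid) = SGD 5,895.21
SGD 5,895.21 ÷ 0.010777 (buy JPY at ask) = JPY 547,017

Net profit: JPY 8,017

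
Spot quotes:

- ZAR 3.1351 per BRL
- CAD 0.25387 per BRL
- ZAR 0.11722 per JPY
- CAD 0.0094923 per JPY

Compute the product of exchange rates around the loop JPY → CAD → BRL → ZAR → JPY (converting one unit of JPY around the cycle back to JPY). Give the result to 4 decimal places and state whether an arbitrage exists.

1.0000 (no arbitrage)

Around JPY → CAD → BRL → ZAR → JPY: 1 × 0.0094923 ÷ 0.25387 × 3.1351 ÷ 0.11722 = 1.000022
Product ≈ 1 (deviation 0.002%, within rounding noise).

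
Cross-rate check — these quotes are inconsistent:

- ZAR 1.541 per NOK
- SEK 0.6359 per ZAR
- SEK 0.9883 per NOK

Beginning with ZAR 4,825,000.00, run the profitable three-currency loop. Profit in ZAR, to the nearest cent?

Profit: ZAR 41,252.61

Profitable loop is ZAR → NOK → SEK → ZAR:
ZAR 4,825,000.00 ÷ 1.541 = NOK 3,131,083.71
NOK 3,131,083.71 × 0.9883 = SEK 3,094,450.03
SEK 3,094,450.03 ÷ 0.6359 = ZAR 4,866,252.61
Profit = ZAR 4,866,252.61 − ZAR 4,825,000.00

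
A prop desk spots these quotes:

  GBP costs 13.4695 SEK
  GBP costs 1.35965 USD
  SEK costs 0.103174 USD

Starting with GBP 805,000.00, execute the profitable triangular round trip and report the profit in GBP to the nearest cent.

Profit: GBP 17,792.83

Profitable loop is GBP → SEK → USD → GBP:
GBP 805,000.00 × 13.4695 = SEK 10,842,947.50
SEK 10,842,947.50 × 0.103174 = USD 1,118,710.27
USD 1,118,710.27 ÷ 1.35965 = GBP 822,792.83
Profit = GBP 822,792.83 − GBP 805,000.00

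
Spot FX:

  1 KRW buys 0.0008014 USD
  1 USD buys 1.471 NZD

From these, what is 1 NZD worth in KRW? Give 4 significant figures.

NZD/KRW = 848.3

1 NZD ÷ 1.471 = 0.67981 USD
0.67981 USD ÷ 0.0008014 = 848.278 KRW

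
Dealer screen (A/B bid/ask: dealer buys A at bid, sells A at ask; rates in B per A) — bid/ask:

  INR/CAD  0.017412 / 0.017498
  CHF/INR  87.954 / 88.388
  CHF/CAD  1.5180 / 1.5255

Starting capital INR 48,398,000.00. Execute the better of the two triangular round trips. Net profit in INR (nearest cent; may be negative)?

Best loop INR → CAD → CHF → INR:
INR 48,398,000.00 × 0.017412 (sell INR at bid) = CAD 842,705.98
CAD 842,705.98 ÷ 1.5255 (buy CHF at ask) = CHF 552,412.96
CHF 552,412.96 × 87.954 (sell CHF at bid) = INR 48,586,929.80

Net profit: INR 188,929.80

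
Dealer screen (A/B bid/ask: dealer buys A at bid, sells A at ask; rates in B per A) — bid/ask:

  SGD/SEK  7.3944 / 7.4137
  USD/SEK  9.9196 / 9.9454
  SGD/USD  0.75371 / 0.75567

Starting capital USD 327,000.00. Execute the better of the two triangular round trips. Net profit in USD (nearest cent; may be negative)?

Best loop USD → SEK → SGD → USD:
USD 327,000.00 × 9.9196 (sell USD at bid) = SEK 3,243,709.20
SEK 3,243,709.20 ÷ 7.4137 (buy SGD at ask) = SGD 437,529.06
SGD 437,529.06 × 0.75371 (sell SGD at bid) = USD 329,770.03

Net profit: USD 2,770.03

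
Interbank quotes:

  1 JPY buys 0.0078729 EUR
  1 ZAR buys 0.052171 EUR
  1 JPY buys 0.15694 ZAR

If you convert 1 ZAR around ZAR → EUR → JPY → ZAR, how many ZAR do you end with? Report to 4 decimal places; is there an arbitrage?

1.0400 (arbitrage exists)

Around ZAR → EUR → JPY → ZAR: 1 × 0.052171 ÷ 0.0078729 × 0.15694 = 1.039987
Product > 1; profitable direction is ZAR → EUR → JPY → ZAR.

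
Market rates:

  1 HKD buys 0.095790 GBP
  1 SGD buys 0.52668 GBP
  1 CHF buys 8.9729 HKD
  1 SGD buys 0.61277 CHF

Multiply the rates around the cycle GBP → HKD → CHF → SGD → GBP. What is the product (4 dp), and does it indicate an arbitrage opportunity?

1.0000 (no arbitrage)

Around GBP → HKD → CHF → SGD → GBP: 1 ÷ 0.095790 ÷ 8.9729 ÷ 0.61277 × 0.52668 = 0.999992
Product ≈ 1 (deviation 0.001%, within rounding noise).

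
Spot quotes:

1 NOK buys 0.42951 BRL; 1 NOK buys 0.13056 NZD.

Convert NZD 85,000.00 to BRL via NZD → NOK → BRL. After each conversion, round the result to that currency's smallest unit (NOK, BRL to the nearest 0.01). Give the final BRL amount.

BRL 279,628.91

NZD 85,000.00 ÷ 0.13056 = NOK 651,041.67
NOK 651,041.67 × 0.42951 = BRL 279,628.91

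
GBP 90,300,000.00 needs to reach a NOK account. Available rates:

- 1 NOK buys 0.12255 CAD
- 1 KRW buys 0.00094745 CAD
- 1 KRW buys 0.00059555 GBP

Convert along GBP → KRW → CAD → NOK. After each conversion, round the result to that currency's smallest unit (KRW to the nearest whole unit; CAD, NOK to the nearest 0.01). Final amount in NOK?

GBP 90,300,000.00 ÷ 0.00059555 = KRW 151,624,548,736
KRW 151,624,548,736 × 0.00094745 = CAD 143,656,678.70
CAD 143,656,678.70 ÷ 0.12255 = NOK 1,172,229,120.36

NOK 1,172,229,120.36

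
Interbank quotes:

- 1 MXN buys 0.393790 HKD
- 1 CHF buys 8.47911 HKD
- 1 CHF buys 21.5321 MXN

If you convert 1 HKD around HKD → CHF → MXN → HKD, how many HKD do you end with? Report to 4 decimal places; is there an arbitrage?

1.0000 (no arbitrage)

Around HKD → CHF → MXN → HKD: 1 ÷ 8.47911 × 21.5321 × 0.393790 = 1.000002
Product ≈ 1 (deviation 0.000%, within rounding noise).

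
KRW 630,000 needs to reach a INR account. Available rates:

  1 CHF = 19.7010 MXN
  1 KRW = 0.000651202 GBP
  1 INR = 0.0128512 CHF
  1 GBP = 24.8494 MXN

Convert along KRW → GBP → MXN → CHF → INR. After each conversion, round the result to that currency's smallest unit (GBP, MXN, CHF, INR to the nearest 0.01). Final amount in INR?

KRW 630,000 × 0.000651202 = GBP 410.26
GBP 410.26 × 24.8494 = MXN 10,194.71
MXN 10,194.71 ÷ 19.7010 = CHF 517.47
CHF 517.47 ÷ 0.0128512 = INR 40,266.28

INR 40,266.28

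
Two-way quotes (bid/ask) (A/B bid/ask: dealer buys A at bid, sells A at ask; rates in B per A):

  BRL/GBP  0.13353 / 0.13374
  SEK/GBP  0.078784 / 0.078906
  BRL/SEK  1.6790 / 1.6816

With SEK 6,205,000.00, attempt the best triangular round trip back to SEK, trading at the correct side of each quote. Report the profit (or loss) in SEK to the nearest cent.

Best loop SEK → BRL → GBP → SEK:
SEK 6,205,000.00 ÷ 1.6816 (buy BRL at ask) = BRL 3,689,938.15
BRL 3,689,938.15 × 0.13353 (sell BRL at bid) = GBP 492,717.44
GBP 492,717.44 ÷ 0.078906 (buy SEK at ask) = SEK 6,244,359.64

Net profit: SEK 39,359.64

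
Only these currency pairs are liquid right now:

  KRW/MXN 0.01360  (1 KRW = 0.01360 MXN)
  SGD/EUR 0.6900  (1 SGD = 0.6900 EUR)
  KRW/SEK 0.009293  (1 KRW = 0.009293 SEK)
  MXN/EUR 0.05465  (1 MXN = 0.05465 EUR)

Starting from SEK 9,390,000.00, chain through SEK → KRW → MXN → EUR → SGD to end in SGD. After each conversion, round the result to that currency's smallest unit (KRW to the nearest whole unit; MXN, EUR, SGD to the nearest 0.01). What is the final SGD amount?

SEK 9,390,000.00 ÷ 0.009293 = KRW 1,010,437,964
KRW 1,010,437,964 × 0.01360 = MXN 13,741,956.31
MXN 13,741,956.31 × 0.05465 = EUR 750,997.91
EUR 750,997.91 ÷ 0.6900 = SGD 1,088,402.77

SGD 1,088,402.77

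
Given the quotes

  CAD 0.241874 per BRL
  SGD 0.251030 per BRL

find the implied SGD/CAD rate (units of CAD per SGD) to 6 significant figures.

1 SGD ÷ 0.251030 = 3.98359 BRL
3.98359 BRL × 0.241874 = 0.963526 CAD

SGD/CAD = 0.963526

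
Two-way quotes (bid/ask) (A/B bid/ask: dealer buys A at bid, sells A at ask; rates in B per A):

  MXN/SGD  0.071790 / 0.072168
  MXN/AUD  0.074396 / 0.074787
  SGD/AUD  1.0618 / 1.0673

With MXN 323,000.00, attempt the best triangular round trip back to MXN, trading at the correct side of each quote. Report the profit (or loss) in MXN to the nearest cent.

Best loop MXN → SGD → AUD → MXN:
MXN 323,000.00 × 0.071790 (sell MXN at bid) = SGD 23,188.17
SGD 23,188.17 × 1.0618 (sell SGD at bid) = AUD 24,621.20
AUD 24,621.20 ÷ 0.074787 (buy MXN at ask) = MXN 329,217.63

Net profit: MXN 6,217.63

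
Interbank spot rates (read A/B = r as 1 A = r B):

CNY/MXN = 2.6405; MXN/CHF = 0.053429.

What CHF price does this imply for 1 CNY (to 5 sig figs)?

1 CNY × 2.6405 = 2.6405 MXN
2.6405 MXN × 0.053429 = 0.141079 CHF

CNY/CHF = 0.14108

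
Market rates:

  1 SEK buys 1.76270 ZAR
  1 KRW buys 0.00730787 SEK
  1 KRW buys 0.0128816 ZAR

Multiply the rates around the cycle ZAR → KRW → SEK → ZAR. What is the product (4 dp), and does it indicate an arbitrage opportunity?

Around ZAR → KRW → SEK → ZAR: 1 ÷ 0.0128816 × 0.00730787 × 1.76270 = 0.999999
Product ≈ 1 (deviation 0.000%, within rounding noise).

1.0000 (no arbitrage)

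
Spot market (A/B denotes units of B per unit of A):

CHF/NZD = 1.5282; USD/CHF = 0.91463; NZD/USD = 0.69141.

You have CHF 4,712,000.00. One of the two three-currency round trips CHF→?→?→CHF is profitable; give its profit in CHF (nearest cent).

Profit: CHF 163,778.72

Profitable loop is CHF → USD → NZD → CHF:
CHF 4,712,000.00 ÷ 0.91463 = USD 5,151,810.02
USD 5,151,810.02 ÷ 0.69141 = NZD 7,451,165.04
NZD 7,451,165.04 ÷ 1.5282 = CHF 4,875,778.72
Profit = CHF 4,875,778.72 − CHF 4,712,000.00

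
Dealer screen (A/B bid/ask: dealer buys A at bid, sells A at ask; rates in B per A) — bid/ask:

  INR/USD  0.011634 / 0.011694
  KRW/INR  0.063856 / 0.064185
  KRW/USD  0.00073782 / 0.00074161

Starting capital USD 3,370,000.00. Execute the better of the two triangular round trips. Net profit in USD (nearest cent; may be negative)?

Net profit: USD 5,865.18

Best loop USD → KRW → INR → USD:
USD 3,370,000.00 ÷ 0.00074161 (buy KRW at ask) = KRW 4,544,167,420
KRW 4,544,167,420 × 0.063856 (sell KRW at bid) = INR 290,172,354.74
INR 290,172,354.74 × 0.011634 (sell INR at bid) = USD 3,375,865.18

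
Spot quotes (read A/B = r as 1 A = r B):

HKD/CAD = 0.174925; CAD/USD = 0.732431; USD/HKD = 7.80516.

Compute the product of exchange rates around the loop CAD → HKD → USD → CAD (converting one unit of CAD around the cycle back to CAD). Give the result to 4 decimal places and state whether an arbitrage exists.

Around CAD → HKD → USD → CAD: 1 ÷ 0.174925 ÷ 7.80516 ÷ 0.732431 = 0.999999
Product ≈ 1 (deviation 0.000%, within rounding noise).

1.0000 (no arbitrage)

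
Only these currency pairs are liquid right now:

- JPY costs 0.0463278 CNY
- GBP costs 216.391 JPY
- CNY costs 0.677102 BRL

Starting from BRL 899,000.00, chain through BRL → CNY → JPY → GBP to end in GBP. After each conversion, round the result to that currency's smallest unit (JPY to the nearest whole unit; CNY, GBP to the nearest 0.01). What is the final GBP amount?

BRL 899,000.00 ÷ 0.677102 = CNY 1,327,717.24
CNY 1,327,717.24 ÷ 0.0463278 = JPY 28,659,190
JPY 28,659,190 ÷ 216.391 = GBP 132,441.69

GBP 132,441.69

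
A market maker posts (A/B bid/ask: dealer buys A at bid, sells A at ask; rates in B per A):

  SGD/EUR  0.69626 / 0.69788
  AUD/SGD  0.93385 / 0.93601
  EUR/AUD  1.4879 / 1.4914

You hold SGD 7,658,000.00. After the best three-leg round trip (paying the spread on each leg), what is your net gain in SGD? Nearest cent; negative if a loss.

Best loop SGD → AUD → EUR → SGD:
SGD 7,658,000.00 ÷ 0.93601 (buy AUD at ask) = AUD 8,181,536.52
AUD 8,181,536.52 ÷ 1.4914 (buy EUR at ask) = EUR 5,485,809.66
EUR 5,485,809.66 ÷ 0.69788 (buy SGD at ask) = SGD 7,860,677.56

Net profit: SGD 202,677.56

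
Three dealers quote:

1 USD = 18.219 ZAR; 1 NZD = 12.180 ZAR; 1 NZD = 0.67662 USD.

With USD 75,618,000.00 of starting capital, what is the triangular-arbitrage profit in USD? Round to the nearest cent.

Profit: USD 914,740.52

Profitable loop is USD → ZAR → NZD → USD:
USD 75,618,000.00 × 18.219 = ZAR 1,377,684,342.00
ZAR 1,377,684,342.00 ÷ 12.180 = NZD 113,110,372.91
NZD 113,110,372.91 × 0.67662 = USD 76,532,740.52
Profit = USD 76,532,740.52 − USD 75,618,000.00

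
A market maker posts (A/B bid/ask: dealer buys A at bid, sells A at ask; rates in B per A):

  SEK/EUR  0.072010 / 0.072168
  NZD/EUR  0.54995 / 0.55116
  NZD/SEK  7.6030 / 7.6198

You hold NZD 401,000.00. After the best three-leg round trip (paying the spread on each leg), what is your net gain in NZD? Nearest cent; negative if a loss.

Net profit: NZD 32.29

Best loop NZD → EUR → SEK → NZD:
NZD 401,000.00 × 0.54995 (sell NZD at bid) = EUR 220,529.95
EUR 220,529.95 ÷ 0.072168 (buy SEK at ask) = SEK 3,055,785.81
SEK 3,055,785.81 ÷ 7.6198 (buy NZD at ask) = NZD 401,032.29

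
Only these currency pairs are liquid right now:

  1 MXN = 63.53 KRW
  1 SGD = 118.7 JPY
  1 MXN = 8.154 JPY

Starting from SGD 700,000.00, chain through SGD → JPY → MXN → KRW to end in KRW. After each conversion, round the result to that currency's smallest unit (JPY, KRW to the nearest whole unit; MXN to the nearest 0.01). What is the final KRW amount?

KRW 647,376,465

SGD 700,000.00 × 118.7 = JPY 83,090,000
JPY 83,090,000 ÷ 8.154 = MXN 10,190,090.75
MXN 10,190,090.75 × 63.53 = KRW 647,376,465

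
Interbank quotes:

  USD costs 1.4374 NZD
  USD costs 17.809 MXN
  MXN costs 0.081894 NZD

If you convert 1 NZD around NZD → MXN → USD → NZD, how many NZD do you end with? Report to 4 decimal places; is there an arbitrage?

0.9856 (arbitrage exists)

Around NZD → MXN → USD → NZD: 1 ÷ 0.081894 ÷ 17.809 × 1.4374 = 0.985567
Product < 1; profitable direction is NZD → USD → MXN → NZD.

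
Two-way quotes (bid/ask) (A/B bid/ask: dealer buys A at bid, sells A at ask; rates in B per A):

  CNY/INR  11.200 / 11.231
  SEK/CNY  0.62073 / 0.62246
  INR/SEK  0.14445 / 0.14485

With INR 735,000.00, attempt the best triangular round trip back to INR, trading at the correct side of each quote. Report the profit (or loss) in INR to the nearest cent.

Net profit: INR 3,117.74

Best loop INR → SEK → CNY → INR:
INR 735,000.00 × 0.14445 (sell INR at bid) = SEK 106,170.75
SEK 106,170.75 × 0.62073 (sell SEK at bid) = CNY 65,903.37
CNY 65,903.37 × 11.200 (sell CNY at bid) = INR 738,117.74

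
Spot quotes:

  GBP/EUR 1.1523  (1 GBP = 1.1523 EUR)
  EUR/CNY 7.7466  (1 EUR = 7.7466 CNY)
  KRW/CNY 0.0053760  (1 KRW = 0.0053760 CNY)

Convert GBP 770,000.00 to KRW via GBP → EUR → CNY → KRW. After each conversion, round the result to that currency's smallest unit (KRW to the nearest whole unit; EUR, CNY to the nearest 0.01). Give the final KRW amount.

GBP 770,000.00 × 1.1523 = EUR 887,271.00
EUR 887,271.00 × 7.7466 = CNY 6,873,333.53
CNY 6,873,333.53 ÷ 0.0053760 = KRW 1,278,521,862

KRW 1,278,521,862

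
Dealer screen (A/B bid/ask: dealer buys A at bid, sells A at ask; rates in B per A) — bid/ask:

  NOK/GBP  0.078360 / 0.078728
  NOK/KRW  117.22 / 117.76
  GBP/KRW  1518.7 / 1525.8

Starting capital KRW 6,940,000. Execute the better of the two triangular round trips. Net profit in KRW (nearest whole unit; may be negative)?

Best loop KRW → NOK → GBP → KRW:
KRW 6,940,000 ÷ 117.76 (buy NOK at ask) = NOK 58,933.42
NOK 58,933.42 × 0.078360 (sell NOK at bid) = GBP 4,618.02
GBP 4,618.02 × 1518.7 (sell GBP at bid) = KRW 7,013,392

Net profit: KRW 73,392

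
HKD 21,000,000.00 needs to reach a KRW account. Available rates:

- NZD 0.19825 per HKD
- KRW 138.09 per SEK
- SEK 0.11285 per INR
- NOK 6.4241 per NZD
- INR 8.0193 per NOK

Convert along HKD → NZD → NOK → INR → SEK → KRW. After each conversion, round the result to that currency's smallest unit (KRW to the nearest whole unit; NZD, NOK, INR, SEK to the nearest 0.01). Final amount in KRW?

HKD 21,000,000.00 × 0.19825 = NZD 4,163,250.00
NZD 4,163,250.00 × 6.4241 = NOK 26,745,134.32
NOK 26,745,134.32 × 8.0193 = INR 214,477,255.65
INR 214,477,255.65 × 0.11285 = SEK 24,203,758.30
SEK 24,203,758.30 × 138.09 = KRW 3,342,296,984

KRW 3,342,296,984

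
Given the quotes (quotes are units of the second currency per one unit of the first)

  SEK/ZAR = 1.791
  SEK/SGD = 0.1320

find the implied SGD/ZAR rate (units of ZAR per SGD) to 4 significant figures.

1 SGD ÷ 0.1320 = 7.57576 SEK
7.57576 SEK × 1.791 = 13.5682 ZAR

SGD/ZAR = 13.57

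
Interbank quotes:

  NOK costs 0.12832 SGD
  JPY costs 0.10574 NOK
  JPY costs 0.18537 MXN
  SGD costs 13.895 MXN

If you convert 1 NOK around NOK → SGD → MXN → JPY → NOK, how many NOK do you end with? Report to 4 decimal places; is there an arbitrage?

Around NOK → SGD → MXN → JPY → NOK: 1 × 0.12832 × 13.895 ÷ 0.18537 × 0.10574 = 1.017074
Product > 1; profitable direction is NOK → SGD → MXN → JPY → NOK.

1.0171 (arbitrage exists)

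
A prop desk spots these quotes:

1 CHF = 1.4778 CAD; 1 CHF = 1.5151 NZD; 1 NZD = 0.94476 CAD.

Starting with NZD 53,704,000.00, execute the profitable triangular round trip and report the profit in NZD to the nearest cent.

Profitable loop is NZD → CHF → CAD → NZD:
NZD 53,704,000.00 ÷ 1.5151 = CHF 35,445,845.16
CHF 35,445,845.16 × 1.4778 = CAD 52,381,869.98
CAD 52,381,869.98 ÷ 0.94476 = NZD 55,444,631.41
Profit = NZD 55,444,631.41 − NZD 53,704,000.00

Profit: NZD 1,740,631.41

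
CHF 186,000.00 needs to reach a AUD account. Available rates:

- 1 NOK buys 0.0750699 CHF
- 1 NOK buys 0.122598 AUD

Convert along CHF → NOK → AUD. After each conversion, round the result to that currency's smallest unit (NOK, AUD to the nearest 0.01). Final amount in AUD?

CHF 186,000.00 ÷ 0.0750699 = NOK 2,477,690.79
NOK 2,477,690.79 × 0.122598 = AUD 303,759.94

AUD 303,759.94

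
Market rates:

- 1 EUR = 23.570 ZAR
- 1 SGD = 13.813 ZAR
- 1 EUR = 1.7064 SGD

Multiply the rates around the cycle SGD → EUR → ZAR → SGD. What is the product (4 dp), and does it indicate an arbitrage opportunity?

Around SGD → EUR → ZAR → SGD: 1 ÷ 1.7064 × 23.570 ÷ 13.813 = 0.999979
Product ≈ 1 (deviation 0.002%, within rounding noise).

1.0000 (no arbitrage)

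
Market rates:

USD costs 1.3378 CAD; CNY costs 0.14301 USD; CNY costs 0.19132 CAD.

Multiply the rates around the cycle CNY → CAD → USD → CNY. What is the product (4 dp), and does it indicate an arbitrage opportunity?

Around CNY → CAD → USD → CNY: 1 × 0.19132 ÷ 1.3378 ÷ 0.14301 = 1.000006
Product ≈ 1 (deviation 0.001%, within rounding noise).

1.0000 (no arbitrage)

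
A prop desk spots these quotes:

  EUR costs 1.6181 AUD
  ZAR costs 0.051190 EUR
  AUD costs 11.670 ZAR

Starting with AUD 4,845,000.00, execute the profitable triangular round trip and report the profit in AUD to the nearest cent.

Profitable loop is AUD → EUR → ZAR → AUD:
AUD 4,845,000.00 ÷ 1.6181 = EUR 2,994,252.52
EUR 2,994,252.52 ÷ 0.051190 = ZAR 58,492,918.90
ZAR 58,492,918.90 ÷ 11.670 = AUD 5,012,246.69
Profit = AUD 5,012,246.69 − AUD 4,845,000.00

Profit: AUD 167,246.69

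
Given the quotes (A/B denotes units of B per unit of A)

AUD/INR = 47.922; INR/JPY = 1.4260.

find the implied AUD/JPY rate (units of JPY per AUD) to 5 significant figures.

AUD/JPY = 68.337

1 AUD × 47.922 = 47.922 INR
47.922 INR × 1.4260 = 68.3368 JPY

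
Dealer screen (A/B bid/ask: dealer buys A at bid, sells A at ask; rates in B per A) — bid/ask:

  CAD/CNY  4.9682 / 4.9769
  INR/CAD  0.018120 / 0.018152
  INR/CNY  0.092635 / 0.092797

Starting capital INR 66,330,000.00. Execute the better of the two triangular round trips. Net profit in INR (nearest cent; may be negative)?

Best loop INR → CNY → CAD → INR:
INR 66,330,000.00 × 0.092635 (sell INR at bid) = CNY 6,144,479.55
CNY 6,144,479.55 ÷ 4.9769 (buy CAD at ask) = CAD 1,234,599.76
CAD 1,234,599.76 ÷ 0.018152 (buy INR at ask) = INR 68,014,530.68

Net profit: INR 1,684,530.68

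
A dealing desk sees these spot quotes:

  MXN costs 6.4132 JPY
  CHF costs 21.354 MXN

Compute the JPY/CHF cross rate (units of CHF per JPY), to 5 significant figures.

1 JPY ÷ 6.4132 = 0.155928 MXN
0.155928 MXN ÷ 21.354 = 0.00730207 CHF

JPY/CHF = 0.0073021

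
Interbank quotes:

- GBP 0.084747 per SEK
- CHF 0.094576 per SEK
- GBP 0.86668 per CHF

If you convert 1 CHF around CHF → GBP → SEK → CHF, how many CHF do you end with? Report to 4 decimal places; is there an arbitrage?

0.9672 (arbitrage exists)

Around CHF → GBP → SEK → CHF: 1 × 0.86668 ÷ 0.084747 × 0.094576 = 0.967198
Product < 1; profitable direction is CHF → SEK → GBP → CHF.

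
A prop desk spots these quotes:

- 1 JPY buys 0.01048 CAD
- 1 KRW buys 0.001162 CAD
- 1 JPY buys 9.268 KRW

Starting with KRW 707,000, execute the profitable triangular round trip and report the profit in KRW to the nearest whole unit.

Profit: KRW 19,525

Profitable loop is KRW → CAD → JPY → KRW:
KRW 707,000 × 0.001162 = CAD 821.53
CAD 821.53 ÷ 0.01048 = JPY 78,391
JPY 78,391 × 9.268 = KRW 726,525
Profit = KRW 726,525 − KRW 707,000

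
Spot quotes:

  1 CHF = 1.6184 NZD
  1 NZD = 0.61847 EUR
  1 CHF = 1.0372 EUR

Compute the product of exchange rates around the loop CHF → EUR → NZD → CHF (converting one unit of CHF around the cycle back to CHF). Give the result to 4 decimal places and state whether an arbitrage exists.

Around CHF → EUR → NZD → CHF: 1 × 1.0372 ÷ 0.61847 ÷ 1.6184 = 1.036234
Product > 1; profitable direction is CHF → EUR → NZD → CHF.

1.0362 (arbitrage exists)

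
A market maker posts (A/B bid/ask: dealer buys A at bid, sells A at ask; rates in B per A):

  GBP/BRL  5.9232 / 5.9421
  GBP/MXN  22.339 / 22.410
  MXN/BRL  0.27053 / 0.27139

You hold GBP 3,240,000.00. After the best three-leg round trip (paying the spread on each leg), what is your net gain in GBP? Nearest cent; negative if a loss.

Best loop GBP → MXN → BRL → GBP:
GBP 3,240,000.00 × 22.339 (sell GBP at bid) = MXN 72,378,360.00
MXN 72,378,360.00 × 0.27053 (sell MXN at bid) = BRL 19,580,517.73
BRL 19,580,517.73 ÷ 5.9421 (buy GBP at ask) = GBP 3,295,218.48

Net profit: GBP 55,218.48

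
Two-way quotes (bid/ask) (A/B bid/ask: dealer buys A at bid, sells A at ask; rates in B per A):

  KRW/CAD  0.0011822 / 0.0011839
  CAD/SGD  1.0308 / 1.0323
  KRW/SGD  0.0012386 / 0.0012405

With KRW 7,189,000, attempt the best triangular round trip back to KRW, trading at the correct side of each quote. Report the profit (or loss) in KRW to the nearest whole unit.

Net profit: KRW 96,823

Best loop KRW → SGD → CAD → KRW:
KRW 7,189,000 × 0.0012386 (sell KRW at bid) = SGD 8,904.30
SGD 8,904.30 ÷ 1.0323 (buy CAD at ask) = CAD 8,625.69
CAD 8,625.69 ÷ 0.0011839 (buy KRW at ask) = KRW 7,285,823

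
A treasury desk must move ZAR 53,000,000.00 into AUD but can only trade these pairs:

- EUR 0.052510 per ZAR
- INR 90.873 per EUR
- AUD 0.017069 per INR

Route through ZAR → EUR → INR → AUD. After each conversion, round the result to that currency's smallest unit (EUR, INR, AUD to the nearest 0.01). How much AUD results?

ZAR 53,000,000.00 × 0.052510 = EUR 2,783,030.00
EUR 2,783,030.00 × 90.873 = INR 252,902,285.19
INR 252,902,285.19 × 0.017069 = AUD 4,316,789.11

AUD 4,316,789.11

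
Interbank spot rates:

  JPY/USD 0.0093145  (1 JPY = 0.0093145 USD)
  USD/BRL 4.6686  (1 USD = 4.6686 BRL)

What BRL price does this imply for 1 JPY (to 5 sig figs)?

1 JPY × 0.0093145 = 0.0093145 USD
0.0093145 USD × 4.6686 = 0.0434857 BRL

JPY/BRL = 0.043486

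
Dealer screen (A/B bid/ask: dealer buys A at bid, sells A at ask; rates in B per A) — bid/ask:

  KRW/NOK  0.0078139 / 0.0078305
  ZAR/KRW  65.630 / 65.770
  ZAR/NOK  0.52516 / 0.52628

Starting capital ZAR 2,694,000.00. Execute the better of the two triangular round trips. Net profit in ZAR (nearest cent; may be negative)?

Net profit: ZAR 53,083.72

Best loop ZAR → NOK → KRW → ZAR:
ZAR 2,694,000.00 × 0.52516 (sell ZAR at bid) = NOK 1,414,781.04
NOK 1,414,781.04 ÷ 0.0078305 (buy KRW at ask) = KRW 180,675,696
KRW 180,675,696 ÷ 65.770 (buy ZAR at ask) = ZAR 2,747,083.72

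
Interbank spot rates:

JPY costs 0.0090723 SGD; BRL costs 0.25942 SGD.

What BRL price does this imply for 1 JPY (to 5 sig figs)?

1 JPY × 0.0090723 = 0.0090723 SGD
0.0090723 SGD ÷ 0.25942 = 0.0349715 BRL

JPY/BRL = 0.034971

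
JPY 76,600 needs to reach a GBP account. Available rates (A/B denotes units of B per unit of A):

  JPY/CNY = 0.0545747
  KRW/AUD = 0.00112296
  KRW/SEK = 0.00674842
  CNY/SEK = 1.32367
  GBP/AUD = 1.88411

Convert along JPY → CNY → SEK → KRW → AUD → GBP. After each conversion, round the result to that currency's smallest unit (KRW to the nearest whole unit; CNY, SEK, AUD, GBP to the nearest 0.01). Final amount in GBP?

GBP 488.71

JPY 76,600 × 0.0545747 = CNY 4,180.42
CNY 4,180.42 × 1.32367 = SEK 5,533.50
SEK 5,533.50 ÷ 0.00674842 = KRW 819,970
KRW 819,970 × 0.00112296 = AUD 920.79
AUD 920.79 ÷ 1.88411 = GBP 488.71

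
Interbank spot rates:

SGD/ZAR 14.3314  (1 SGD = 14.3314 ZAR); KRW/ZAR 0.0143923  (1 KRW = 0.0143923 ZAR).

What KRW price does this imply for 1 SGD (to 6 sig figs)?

SGD/KRW = 995.769

1 SGD × 14.3314 = 14.3314 ZAR
14.3314 ZAR ÷ 0.0143923 = 995.769 KRW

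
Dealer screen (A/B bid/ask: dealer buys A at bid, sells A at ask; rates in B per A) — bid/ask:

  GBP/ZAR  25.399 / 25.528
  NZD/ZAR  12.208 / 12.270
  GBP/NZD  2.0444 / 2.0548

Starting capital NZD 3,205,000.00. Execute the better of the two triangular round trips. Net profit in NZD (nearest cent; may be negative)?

Net profit: NZD 23,721.10

Best loop NZD → GBP → ZAR → NZD:
NZD 3,205,000.00 ÷ 2.0548 (buy GBP at ask) = GBP 1,559,762.51
GBP 1,559,762.51 × 25.399 (sell GBP at bid) = ZAR 39,616,407.92
ZAR 39,616,407.92 ÷ 12.270 (buy NZD at ask) = NZD 3,228,721.10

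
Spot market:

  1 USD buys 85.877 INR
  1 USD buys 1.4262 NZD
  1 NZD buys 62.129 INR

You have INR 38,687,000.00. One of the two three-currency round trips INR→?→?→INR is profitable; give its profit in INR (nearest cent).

Profit: INR 1,230,467.88

Profitable loop is INR → USD → NZD → INR:
INR 38,687,000.00 ÷ 85.877 = USD 450,493.15
USD 450,493.15 × 1.4262 = NZD 642,493.33
NZD 642,493.33 × 62.129 = INR 39,917,467.88
Profit = INR 39,917,467.88 − INR 38,687,000.00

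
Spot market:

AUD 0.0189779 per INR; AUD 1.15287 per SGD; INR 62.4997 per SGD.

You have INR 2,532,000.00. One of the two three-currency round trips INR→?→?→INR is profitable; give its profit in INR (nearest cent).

Profitable loop is INR → AUD → SGD → INR:
INR 2,532,000.00 × 0.0189779 = AUD 48,052.04
AUD 48,052.04 ÷ 1.15287 = SGD 41,680.37
SGD 41,680.37 × 62.4997 = INR 2,605,010.33
Profit = INR 2,605,010.33 − INR 2,532,000.00

Profit: INR 73,010.33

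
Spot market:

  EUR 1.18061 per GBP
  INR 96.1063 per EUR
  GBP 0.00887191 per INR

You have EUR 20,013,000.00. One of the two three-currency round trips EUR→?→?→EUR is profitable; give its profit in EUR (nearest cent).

Profitable loop is EUR → INR → GBP → EUR:
EUR 20,013,000.00 × 96.1063 = INR 1,923,375,381.90
INR 1,923,375,381.90 × 0.00887191 = GBP 17,064,013.28
GBP 17,064,013.28 × 1.18061 = EUR 20,145,944.72
Profit = EUR 20,145,944.72 − EUR 20,013,000.00

Profit: EUR 132,944.72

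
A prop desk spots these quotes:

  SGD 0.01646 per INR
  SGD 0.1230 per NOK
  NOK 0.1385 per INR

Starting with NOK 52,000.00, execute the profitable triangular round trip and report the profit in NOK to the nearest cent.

Profit: NOK 1,818.10

Profitable loop is NOK → SGD → INR → NOK:
NOK 52,000.00 × 0.1230 = SGD 6,396.00
SGD 6,396.00 ÷ 0.01646 = INR 388,578.37
INR 388,578.37 × 0.1385 = NOK 53,818.10
Profit = NOK 53,818.10 − NOK 52,000.00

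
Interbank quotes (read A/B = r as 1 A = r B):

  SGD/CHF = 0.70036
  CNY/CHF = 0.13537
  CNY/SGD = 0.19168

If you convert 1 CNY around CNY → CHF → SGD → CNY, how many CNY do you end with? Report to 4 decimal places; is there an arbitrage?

Around CNY → CHF → SGD → CNY: 1 × 0.13537 ÷ 0.70036 ÷ 0.19168 = 1.008380
Product > 1; profitable direction is CNY → CHF → SGD → CNY.

1.0084 (arbitrage exists)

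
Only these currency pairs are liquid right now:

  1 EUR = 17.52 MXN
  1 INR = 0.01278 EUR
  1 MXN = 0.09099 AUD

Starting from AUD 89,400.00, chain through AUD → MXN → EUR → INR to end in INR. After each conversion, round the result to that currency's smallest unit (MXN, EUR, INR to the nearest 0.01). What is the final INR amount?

INR 4,388,124.41

AUD 89,400.00 ÷ 0.09099 = MXN 982,525.55
MXN 982,525.55 ÷ 17.52 = EUR 56,080.23
EUR 56,080.23 ÷ 0.01278 = INR 4,388,124.41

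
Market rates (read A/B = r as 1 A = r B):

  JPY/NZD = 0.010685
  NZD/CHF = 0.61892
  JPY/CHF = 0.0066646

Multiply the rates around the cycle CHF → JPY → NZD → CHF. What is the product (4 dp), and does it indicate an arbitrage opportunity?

Around CHF → JPY → NZD → CHF: 1 ÷ 0.0066646 × 0.010685 × 0.61892 = 0.992282
Product < 1; profitable direction is CHF → NZD → JPY → CHF.

0.9923 (arbitrage exists)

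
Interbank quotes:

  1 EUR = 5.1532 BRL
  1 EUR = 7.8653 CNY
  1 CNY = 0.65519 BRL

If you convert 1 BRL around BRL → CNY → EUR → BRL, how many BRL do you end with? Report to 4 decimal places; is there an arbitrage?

1.0000 (no arbitrage)

Around BRL → CNY → EUR → BRL: 1 ÷ 0.65519 ÷ 7.8653 × 5.1532 = 0.999987
Product ≈ 1 (deviation 0.001%, within rounding noise).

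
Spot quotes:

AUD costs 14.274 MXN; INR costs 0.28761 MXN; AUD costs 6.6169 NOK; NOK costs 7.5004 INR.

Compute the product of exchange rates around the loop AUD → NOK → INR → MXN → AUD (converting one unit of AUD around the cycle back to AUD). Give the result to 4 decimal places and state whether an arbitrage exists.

1.0000 (no arbitrage)

Around AUD → NOK → INR → MXN → AUD: 1 × 6.6169 × 7.5004 × 0.28761 ÷ 14.274 = 0.999994
Product ≈ 1 (deviation 0.001%, within rounding noise).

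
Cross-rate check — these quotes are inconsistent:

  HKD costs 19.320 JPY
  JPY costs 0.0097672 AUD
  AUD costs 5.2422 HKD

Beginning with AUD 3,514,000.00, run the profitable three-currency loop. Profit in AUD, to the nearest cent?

Profit: AUD 38,310.90

Profitable loop is AUD → JPY → HKD → AUD:
AUD 3,514,000.00 ÷ 0.0097672 = JPY 359,775,575
JPY 359,775,575 ÷ 19.320 = HKD 18,621,924.19
HKD 18,621,924.19 ÷ 5.2422 = AUD 3,552,310.90
Profit = AUD 3,552,310.90 − AUD 3,514,000.00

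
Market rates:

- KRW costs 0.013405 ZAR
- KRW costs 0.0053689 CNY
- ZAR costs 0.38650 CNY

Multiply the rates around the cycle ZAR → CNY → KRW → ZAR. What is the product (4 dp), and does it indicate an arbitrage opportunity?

0.9650 (arbitrage exists)

Around ZAR → CNY → KRW → ZAR: 1 × 0.38650 ÷ 0.0053689 × 0.013405 = 0.965008
Product < 1; profitable direction is ZAR → KRW → CNY → ZAR.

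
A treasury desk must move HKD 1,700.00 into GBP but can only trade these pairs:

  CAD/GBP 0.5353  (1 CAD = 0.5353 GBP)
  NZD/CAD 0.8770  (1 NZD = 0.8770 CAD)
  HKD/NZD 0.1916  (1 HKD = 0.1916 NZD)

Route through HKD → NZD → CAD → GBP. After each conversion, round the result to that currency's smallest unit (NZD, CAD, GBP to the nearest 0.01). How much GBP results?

GBP 152.91

HKD 1,700.00 × 0.1916 = NZD 325.72
NZD 325.72 × 0.8770 = CAD 285.66
CAD 285.66 × 0.5353 = GBP 152.91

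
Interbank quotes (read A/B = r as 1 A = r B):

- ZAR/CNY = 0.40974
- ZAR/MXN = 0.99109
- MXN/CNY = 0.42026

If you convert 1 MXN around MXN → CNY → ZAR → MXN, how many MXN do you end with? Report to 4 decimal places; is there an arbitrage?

Around MXN → CNY → ZAR → MXN: 1 × 0.42026 ÷ 0.40974 × 0.99109 = 1.016536
Product > 1; profitable direction is MXN → CNY → ZAR → MXN.

1.0165 (arbitrage exists)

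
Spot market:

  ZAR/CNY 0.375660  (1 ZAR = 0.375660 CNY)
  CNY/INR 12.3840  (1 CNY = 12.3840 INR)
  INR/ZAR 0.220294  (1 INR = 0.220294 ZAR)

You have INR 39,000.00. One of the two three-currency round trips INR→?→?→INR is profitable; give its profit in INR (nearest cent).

Profitable loop is INR → ZAR → CNY → INR:
INR 39,000.00 × 0.220294 = ZAR 8,591.47
ZAR 8,591.47 × 0.375660 = CNY 3,227.47
CNY 3,227.47 × 12.3840 = INR 39,968.99
Profit = INR 39,968.99 − INR 39,000.00

Profit: INR 968.99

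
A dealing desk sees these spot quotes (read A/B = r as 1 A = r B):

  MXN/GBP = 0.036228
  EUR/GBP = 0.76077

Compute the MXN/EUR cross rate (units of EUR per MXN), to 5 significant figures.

1 MXN × 0.036228 = 0.036228 GBP
0.036228 GBP ÷ 0.76077 = 0.0476202 EUR

MXN/EUR = 0.047620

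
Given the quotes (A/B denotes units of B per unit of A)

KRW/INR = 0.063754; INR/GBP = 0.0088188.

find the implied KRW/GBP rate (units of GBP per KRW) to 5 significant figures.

KRW/GBP = 0.00056223

1 KRW × 0.063754 = 0.063754 INR
0.063754 INR × 0.0088188 = 0.000562234 GBP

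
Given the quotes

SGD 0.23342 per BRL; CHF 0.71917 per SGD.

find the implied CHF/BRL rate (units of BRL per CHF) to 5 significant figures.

CHF/BRL = 5.9570

1 CHF ÷ 0.71917 = 1.39049 SGD
1.39049 SGD ÷ 0.23342 = 5.95704 BRL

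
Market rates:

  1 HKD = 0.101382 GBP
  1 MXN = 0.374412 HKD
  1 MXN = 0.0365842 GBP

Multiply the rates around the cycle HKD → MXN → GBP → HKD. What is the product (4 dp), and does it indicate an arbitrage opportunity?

0.9638 (arbitrage exists)

Around HKD → MXN → GBP → HKD: 1 ÷ 0.374412 × 0.0365842 ÷ 0.101382 = 0.963791
Product < 1; profitable direction is HKD → GBP → MXN → HKD.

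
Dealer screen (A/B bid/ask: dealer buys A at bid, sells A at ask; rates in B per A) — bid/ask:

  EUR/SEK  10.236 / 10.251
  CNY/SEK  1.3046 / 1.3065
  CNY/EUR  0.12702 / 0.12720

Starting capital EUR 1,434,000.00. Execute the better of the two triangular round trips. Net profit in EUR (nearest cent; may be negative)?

Net profit: EUR 739.91

Best loop EUR → CNY → SEK → EUR:
EUR 1,434,000.00 ÷ 0.12720 (buy CNY at ask) = CNY 11,273,584.91
CNY 11,273,584.91 × 1.3046 (sell CNY at bid) = SEK 14,707,518.87
SEK 14,707,518.87 ÷ 10.251 (buy EUR at ask) = EUR 1,434,739.91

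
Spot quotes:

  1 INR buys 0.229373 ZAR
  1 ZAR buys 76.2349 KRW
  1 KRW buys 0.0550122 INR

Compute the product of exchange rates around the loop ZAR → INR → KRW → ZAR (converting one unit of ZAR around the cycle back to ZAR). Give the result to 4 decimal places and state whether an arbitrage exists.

Around ZAR → INR → KRW → ZAR: 1 ÷ 0.229373 ÷ 0.0550122 ÷ 76.2349 = 1.039549
Product > 1; profitable direction is ZAR → INR → KRW → ZAR.

1.0395 (arbitrage exists)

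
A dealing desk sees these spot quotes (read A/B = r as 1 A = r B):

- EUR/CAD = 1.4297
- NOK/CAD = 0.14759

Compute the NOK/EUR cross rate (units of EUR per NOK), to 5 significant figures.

NOK/EUR = 0.10323

1 NOK × 0.14759 = 0.14759 CAD
0.14759 CAD ÷ 1.4297 = 0.103231 EUR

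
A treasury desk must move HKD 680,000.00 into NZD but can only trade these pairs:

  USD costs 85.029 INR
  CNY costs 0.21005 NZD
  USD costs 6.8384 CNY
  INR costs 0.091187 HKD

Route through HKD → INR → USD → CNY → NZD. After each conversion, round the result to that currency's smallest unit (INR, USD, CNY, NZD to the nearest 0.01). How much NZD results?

NZD 125,975.50

HKD 680,000.00 ÷ 0.091187 = INR 7,457,203.33
INR 7,457,203.33 ÷ 85.029 = USD 87,701.88
USD 87,701.88 × 6.8384 = CNY 599,740.54
CNY 599,740.54 × 0.21005 = NZD 125,975.50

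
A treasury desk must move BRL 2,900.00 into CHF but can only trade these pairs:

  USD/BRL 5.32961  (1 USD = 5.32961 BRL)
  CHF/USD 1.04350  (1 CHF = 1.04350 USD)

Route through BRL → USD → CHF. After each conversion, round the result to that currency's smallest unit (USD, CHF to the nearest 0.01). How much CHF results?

CHF 521.45

BRL 2,900.00 ÷ 5.32961 = USD 544.13
USD 544.13 ÷ 1.04350 = CHF 521.45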